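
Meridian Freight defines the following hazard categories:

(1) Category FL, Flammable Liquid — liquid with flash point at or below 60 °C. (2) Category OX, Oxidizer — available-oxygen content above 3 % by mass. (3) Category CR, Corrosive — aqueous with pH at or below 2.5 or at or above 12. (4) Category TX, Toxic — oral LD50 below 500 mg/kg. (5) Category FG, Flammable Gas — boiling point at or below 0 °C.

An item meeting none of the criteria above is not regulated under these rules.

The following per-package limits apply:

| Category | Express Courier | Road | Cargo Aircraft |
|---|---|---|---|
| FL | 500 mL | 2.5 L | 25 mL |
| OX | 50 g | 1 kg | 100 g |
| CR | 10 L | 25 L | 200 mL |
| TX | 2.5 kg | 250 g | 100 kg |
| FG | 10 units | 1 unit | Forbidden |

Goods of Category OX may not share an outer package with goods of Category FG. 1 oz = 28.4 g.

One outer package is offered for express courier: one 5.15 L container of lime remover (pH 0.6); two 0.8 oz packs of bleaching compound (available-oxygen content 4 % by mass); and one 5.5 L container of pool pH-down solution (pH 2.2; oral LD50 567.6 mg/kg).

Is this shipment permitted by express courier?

pH 0.6 meets the Category CR criterion (Corrosive), so the lime remover is Category CR.
Available-oxygen content 4 % by mass meets the Category OX criterion (Oxidizer), so the bleaching compound is Category OX.
With pH 2.2 (≤ 2.5), the pool pH-down solution falls in Category CR.
Total Category CR: 5.15 L + 5.5 L = 10.65 L.
10.65 L > 10 L (express courier limit, Category CR) — over the limit.
Category OX quantity: two 0.8 oz packs = 45.44 g.
45.44 g ≤ 50 g (express courier limit, Category OX) — within limit.
The segregation rule (Category OX with Category FG) does not apply to Category CR with Category OX.

No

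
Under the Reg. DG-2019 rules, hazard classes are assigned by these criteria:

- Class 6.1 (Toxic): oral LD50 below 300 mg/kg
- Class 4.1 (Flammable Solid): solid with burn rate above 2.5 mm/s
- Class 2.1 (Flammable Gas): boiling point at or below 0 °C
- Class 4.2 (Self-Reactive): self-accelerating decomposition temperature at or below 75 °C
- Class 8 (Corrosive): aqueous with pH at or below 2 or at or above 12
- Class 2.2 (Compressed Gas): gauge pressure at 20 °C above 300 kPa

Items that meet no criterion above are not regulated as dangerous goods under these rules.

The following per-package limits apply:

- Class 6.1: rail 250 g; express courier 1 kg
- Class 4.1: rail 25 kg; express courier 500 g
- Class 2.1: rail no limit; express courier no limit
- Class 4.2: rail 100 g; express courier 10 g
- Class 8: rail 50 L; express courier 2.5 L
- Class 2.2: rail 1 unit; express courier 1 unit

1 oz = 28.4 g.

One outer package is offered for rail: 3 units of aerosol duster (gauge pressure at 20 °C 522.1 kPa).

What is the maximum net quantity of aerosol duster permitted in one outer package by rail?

Gauge pressure at 20 °C 522.1 kPa meets the Class 2.2 criterion (Compressed Gas), so the aerosol duster is Class 2.2.
The rail limit for Class 2.2 is 1 unit.

1 unit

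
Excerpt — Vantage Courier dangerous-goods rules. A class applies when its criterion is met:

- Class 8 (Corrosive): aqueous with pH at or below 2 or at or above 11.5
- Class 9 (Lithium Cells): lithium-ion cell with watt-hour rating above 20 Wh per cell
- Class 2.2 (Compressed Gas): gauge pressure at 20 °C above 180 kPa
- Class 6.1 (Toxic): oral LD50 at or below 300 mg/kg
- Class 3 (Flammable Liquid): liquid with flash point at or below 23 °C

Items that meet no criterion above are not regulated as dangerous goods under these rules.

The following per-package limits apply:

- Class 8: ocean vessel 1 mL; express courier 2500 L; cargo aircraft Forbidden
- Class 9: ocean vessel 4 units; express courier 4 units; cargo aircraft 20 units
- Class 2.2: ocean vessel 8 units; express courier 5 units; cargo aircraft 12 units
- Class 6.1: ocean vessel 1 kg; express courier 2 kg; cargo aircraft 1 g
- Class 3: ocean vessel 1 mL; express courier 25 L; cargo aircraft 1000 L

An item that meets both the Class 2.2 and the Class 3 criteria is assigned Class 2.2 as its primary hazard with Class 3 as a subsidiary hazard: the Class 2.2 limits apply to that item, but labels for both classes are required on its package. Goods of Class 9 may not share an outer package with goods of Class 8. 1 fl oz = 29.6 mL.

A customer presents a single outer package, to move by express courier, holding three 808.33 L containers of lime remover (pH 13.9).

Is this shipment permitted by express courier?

Yes

Lime remover: pH 13.9 ≥ 11.5 → Class 8 (Corrosive).
Class 8 quantity: three 808.33 L containers = 2424.99 L.
2424.99 L is within the express courier limit of 2500 L for Class 8.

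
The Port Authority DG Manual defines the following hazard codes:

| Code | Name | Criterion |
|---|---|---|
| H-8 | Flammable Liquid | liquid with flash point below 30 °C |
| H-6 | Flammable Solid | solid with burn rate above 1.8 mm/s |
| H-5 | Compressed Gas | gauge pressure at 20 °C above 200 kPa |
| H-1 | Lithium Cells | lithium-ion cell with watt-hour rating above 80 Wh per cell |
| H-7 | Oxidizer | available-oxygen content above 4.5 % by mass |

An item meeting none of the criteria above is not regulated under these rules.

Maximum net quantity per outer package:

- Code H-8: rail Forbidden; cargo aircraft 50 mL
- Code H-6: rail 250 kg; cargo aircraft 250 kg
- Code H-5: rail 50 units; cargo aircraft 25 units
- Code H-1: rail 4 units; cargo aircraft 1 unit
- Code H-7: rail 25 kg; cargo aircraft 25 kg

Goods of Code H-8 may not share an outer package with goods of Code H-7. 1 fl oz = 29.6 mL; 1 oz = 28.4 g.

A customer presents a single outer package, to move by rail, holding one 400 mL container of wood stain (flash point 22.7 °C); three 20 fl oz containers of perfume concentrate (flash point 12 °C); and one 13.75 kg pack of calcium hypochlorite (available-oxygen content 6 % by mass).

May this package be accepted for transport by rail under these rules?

The wood stain has flash point 22.7 °C, which is < 30 °C, so it is Code H-8 (Flammable Liquid).
The perfume concentrate has flash point 12 °C, which is < 30 °C, so it is Code H-8 (Flammable Liquid).
With available-oxygen content 6 % by mass (> 4.5 % by mass), the calcium hypochlorite falls in Code H-7.
Total Code H-8: 400 mL + (three 20 fl oz containers = 1.776 L) = 2.176 L.
Code H-8 is Forbidden by rail.
Code H-7 quantity: 13.75 kg.
13.75 kg is within the rail limit of 25 kg for Code H-7.
Code H-8 and Code H-7 may not share an outer package.

No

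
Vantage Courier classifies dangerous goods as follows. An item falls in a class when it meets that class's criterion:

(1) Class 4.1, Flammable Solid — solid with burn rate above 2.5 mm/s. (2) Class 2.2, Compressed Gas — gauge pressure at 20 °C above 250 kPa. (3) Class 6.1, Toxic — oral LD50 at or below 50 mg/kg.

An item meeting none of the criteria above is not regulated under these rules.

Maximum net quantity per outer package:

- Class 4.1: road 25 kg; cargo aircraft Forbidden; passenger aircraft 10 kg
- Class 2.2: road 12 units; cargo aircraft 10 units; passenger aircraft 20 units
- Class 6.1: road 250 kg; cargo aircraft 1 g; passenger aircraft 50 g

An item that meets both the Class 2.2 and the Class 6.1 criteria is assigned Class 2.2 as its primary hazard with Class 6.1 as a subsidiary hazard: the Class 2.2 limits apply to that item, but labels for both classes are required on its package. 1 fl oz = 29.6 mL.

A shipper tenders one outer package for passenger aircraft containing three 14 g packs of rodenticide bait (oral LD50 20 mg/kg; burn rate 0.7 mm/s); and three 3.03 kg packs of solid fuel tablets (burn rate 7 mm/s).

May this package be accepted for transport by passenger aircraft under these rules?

With oral LD50 20 mg/kg (≤ 50 mg/kg), the rodenticide bait falls in Class 6.1.
With burn rate 7 mm/s (> 2.5 mm/s), the solid fuel tablets fall in Class 4.1.
Class 6.1 quantity: three 14 g packs = 42 g.
That is within the Class 6.1 passenger aircraft limit of 50 g.
Class 4.1 quantity: three 3.03 kg packs = 9.09 kg.
That is within the Class 4.1 passenger aircraft limit of 10 kg.
Every hazard class is within its passenger aircraft limit and no segregation rule is violated.

Yes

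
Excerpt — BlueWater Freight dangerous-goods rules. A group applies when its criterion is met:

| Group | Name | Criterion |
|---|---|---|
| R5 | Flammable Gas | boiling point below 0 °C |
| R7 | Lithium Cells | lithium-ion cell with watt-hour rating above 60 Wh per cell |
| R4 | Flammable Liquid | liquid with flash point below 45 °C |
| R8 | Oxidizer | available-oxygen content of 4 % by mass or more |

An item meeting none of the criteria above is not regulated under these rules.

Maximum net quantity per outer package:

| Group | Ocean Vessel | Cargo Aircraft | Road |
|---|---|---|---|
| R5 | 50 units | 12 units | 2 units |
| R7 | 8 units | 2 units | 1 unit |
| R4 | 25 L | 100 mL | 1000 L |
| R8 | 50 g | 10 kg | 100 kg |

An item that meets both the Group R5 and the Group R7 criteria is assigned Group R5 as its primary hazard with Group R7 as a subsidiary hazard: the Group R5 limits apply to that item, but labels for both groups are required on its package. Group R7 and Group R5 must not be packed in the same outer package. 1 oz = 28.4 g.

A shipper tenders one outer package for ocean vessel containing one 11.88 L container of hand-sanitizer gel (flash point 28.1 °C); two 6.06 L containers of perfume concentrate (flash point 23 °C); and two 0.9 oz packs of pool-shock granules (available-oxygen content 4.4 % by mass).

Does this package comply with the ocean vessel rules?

No

Hand-sanitizer gel: flash point 28.1 °C < 45 °C → Group R4 (Flammable Liquid).
Flash point 23 °C meets the Group R4 criterion (Flammable Liquid), so the perfume concentrate is Group R4.
Pool-shock granules: available-oxygen content 4.4 % by mass ≥ 4 % by mass → Group R8 (Oxidizer).
Group R8 quantity: two 0.9 oz packs = 51.12 g.
51.12 g > 50 g (ocean vessel limit, Group R8) — over the limit.
Group R4 net quantity: 11.88 L + (two 6.06 L containers = 12.12 L) = 24 L.
That is within the Group R4 ocean vessel limit of 25 L.
The segregation rule (Group R7 with Group R5) does not apply to Group R8 with Group R4.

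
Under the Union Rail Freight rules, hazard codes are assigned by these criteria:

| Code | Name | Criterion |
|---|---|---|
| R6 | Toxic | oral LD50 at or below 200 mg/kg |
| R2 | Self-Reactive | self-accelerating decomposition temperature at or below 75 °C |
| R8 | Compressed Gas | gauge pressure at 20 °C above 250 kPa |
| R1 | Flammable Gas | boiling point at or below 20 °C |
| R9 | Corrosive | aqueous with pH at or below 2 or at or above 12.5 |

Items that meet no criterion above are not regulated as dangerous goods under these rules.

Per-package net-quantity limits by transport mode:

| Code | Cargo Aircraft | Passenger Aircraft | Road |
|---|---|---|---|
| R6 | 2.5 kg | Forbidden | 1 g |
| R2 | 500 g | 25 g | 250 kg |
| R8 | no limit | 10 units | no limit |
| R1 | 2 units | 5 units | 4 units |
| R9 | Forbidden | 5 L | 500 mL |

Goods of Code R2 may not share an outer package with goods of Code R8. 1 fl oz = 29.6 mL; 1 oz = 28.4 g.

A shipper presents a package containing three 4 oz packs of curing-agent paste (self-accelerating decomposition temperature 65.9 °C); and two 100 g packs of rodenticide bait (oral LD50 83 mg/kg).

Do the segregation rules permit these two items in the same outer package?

With self-accelerating decomposition temperature 65.9 °C (≤ 75 °C), the curing-agent paste falls in Code R2.
The rodenticide bait has oral LD50 83 mg/kg, which is ≤ 200 mg/kg, so it is Code R6 (Toxic).
No segregation rule bars Code R2 with Code R6.

Yes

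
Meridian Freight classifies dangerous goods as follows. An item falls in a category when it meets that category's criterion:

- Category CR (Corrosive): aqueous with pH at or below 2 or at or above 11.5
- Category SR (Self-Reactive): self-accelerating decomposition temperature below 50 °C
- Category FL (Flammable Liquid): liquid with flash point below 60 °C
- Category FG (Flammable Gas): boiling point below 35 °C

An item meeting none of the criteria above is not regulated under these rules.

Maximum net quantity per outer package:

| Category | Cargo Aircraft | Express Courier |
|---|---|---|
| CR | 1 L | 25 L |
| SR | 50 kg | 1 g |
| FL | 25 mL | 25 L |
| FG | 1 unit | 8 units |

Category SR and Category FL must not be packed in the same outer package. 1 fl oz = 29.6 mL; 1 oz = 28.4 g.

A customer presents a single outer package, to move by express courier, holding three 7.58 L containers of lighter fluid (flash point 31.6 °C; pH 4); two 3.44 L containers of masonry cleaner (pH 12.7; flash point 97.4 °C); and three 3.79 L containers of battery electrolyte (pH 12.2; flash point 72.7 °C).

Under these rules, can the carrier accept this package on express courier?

With flash point 31.6 °C (< 60 °C), the lighter fluid falls in Category FL.
With pH 12.7 (≥ 11.5), the masonry cleaner falls in Category CR.
Battery electrolyte: pH 12.2 ≥ 11.5 → Category CR (Corrosive).
Total Category CR: (two 3.44 L containers = 6.88 L) + (three 3.79 L containers = 11.37 L) = 18.25 L.
18.25 L is within the express courier limit of 25 L for Category CR.
Category FL quantity: three 7.58 L containers = 22.74 L.
22.74 L ≤ 25 L (express courier limit, Category FL) — within limit.
The segregation rule (Category SR with Category FL) does not apply to Category CR with Category FL.
Every hazard category is within its express courier limit and no segregation rule is violated.

Yes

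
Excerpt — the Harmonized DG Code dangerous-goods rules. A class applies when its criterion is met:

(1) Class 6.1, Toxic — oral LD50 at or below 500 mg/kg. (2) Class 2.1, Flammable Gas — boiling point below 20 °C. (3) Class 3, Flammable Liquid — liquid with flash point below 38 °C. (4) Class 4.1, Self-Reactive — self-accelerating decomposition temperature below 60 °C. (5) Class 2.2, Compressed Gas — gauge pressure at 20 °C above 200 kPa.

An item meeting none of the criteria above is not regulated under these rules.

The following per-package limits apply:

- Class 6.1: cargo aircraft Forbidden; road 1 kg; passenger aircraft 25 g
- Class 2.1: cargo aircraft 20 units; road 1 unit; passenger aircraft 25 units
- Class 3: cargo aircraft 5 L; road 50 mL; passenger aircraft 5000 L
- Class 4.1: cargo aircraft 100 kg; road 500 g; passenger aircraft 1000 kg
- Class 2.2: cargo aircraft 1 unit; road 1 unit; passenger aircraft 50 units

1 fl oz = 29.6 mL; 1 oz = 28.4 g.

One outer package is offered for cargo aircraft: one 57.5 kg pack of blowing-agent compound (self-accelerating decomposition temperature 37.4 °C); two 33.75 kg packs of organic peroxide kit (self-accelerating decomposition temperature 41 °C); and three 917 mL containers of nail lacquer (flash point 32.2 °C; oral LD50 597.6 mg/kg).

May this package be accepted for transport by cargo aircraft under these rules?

No

Blowing-agent compound: self-accelerating decomposition temperature 37.4 °C < 60 °C → Class 4.1 (Self-Reactive).
With self-accelerating decomposition temperature 41 °C (< 60 °C), the organic peroxide kit falls in Class 4.1.
Flash point 32.2 °C meets the Class 3 criterion (Flammable Liquid), so the nail lacquer is Class 3.
Class 3 quantity: three 917 mL containers = 2.751 L.
That is within the Class 3 cargo aircraft limit of 5 L.
Total Class 4.1: 57.5 kg + (two 33.75 kg packs = 67.5 kg) = 125 kg.
125 kg > 100 kg (cargo aircraft limit, Class 4.1) — over the limit.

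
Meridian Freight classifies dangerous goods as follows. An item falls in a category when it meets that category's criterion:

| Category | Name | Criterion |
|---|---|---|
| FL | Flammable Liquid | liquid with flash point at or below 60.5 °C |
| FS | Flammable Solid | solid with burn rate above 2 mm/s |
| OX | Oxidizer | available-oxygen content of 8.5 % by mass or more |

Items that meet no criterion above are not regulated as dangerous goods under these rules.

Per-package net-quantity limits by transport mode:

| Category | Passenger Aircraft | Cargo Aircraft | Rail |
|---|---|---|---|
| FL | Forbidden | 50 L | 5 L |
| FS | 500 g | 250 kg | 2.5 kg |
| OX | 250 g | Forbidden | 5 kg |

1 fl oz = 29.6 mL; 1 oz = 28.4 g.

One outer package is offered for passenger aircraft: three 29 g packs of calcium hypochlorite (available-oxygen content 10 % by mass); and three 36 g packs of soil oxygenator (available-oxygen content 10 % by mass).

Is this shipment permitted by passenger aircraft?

Yes

The calcium hypochlorite has available-oxygen content 10 % by mass, which is ≥ 8.5 % by mass, so it is Category OX (Oxidizer).
Available-oxygen content 10 % by mass meets the Category OX criterion (Oxidizer), so the soil oxygenator is Category OX.
Category OX net quantity: (three 29 g packs = 87 g) + (three 36 g packs = 108 g) = 195 g.
That is within the Category OX passenger aircraft limit of 250 g.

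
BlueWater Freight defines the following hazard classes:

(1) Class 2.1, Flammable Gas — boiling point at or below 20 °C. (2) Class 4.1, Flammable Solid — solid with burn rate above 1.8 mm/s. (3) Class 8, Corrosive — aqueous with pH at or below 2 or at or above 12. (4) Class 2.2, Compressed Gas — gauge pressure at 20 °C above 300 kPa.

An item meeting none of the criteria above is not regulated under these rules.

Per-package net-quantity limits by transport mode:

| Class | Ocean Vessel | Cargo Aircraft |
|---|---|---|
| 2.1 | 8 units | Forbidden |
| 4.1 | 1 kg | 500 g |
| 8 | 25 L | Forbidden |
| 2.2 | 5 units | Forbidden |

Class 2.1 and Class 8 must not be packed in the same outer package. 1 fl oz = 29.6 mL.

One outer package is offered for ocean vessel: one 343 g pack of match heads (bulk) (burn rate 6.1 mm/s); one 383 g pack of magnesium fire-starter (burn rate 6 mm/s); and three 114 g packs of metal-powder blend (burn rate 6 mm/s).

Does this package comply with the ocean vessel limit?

Burn rate 6.1 mm/s meets the Class 4.1 criterion (Flammable Solid), so the match heads (bulk) are Class 4.1.
The magnesium fire-starter has burn rate 6 mm/s, which is > 1.8 mm/s, so it is Class 4.1 (Flammable Solid).
Burn rate 6 mm/s meets the Class 4.1 criterion (Flammable Solid), so the metal-powder blend is Class 4.1.
Total Class 4.1: 343 g + 383 g + (three 114 g packs = 342 g) = 1.068 kg.
That exceeds the Class 4.1 ocean vessel limit of 1 kg.

No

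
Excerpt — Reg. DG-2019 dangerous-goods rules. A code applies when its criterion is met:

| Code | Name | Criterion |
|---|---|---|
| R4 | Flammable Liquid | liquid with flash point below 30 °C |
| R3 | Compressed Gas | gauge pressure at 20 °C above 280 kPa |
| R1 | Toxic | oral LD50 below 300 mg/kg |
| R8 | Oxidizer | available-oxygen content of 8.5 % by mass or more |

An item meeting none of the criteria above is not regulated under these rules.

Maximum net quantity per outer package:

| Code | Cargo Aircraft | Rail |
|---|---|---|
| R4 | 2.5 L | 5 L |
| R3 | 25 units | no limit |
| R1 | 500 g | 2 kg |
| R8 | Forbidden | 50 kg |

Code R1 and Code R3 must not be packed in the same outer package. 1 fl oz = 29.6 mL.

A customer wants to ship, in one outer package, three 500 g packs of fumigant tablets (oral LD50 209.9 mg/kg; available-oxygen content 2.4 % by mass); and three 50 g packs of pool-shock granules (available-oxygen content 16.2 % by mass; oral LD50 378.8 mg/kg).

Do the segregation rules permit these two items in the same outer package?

The fumigant tablets have oral LD50 209.9 mg/kg, which is < 300 mg/kg, so they are Code R1 (Toxic).
With available-oxygen content 16.2 % by mass (≥ 8.5 % by mass), the pool-shock granules fall in Code R8.
No segregation rule bars Code R1 with Code R8.

Yes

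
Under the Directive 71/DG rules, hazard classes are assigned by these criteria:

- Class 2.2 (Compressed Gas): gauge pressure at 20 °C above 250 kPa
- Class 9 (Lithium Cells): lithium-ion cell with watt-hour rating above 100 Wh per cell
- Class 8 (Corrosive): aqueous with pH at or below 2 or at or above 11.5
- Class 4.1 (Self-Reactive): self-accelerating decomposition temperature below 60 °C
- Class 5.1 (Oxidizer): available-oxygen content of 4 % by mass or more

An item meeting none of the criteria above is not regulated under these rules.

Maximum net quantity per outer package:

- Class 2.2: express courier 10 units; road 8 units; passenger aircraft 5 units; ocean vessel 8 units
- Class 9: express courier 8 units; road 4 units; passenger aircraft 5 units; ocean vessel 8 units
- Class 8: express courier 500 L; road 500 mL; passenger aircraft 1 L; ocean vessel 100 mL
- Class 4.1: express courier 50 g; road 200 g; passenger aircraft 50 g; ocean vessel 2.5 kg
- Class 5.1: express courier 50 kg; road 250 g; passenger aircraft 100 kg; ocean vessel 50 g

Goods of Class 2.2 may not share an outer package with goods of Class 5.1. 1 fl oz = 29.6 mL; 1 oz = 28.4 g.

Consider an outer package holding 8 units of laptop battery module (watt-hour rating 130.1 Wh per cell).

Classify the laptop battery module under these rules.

Class 9

Laptop battery module: watt-hour rating 130.1 Wh per cell > 100 Wh per cell → Class 9 (Lithium Cells).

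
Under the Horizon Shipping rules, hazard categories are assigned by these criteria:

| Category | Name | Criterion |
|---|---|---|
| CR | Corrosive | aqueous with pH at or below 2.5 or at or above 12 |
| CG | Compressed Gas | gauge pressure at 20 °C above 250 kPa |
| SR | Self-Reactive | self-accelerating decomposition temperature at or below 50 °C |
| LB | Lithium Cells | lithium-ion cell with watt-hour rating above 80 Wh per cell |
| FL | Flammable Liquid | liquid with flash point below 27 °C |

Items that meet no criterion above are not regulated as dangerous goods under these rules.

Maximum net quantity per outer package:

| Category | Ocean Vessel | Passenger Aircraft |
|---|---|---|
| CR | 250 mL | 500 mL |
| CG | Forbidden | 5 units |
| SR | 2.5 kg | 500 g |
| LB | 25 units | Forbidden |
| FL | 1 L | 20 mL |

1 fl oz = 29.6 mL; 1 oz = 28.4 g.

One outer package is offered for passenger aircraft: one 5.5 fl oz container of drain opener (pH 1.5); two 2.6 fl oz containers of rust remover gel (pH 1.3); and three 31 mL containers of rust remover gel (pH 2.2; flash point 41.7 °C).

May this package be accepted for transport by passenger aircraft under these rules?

Yes

pH 1.5 meets the Category CR criterion (Corrosive), so the drain opener is Category CR.
The rust remover gel has pH 1.3, which is ≤ 2.5, so it is Category CR (Corrosive).
The rust remover gel has pH 2.2, which is ≤ 2.5, so it is Category CR (Corrosive).
Total Category CR: (one 5.5 fl oz container = 162.8 mL) + (two 2.6 fl oz containers = 153.92 mL) + (three 31 mL containers = 93 mL) = 409.72 mL.
409.72 mL ≤ 500 mL (passenger aircraft limit, Category CR) — within limit.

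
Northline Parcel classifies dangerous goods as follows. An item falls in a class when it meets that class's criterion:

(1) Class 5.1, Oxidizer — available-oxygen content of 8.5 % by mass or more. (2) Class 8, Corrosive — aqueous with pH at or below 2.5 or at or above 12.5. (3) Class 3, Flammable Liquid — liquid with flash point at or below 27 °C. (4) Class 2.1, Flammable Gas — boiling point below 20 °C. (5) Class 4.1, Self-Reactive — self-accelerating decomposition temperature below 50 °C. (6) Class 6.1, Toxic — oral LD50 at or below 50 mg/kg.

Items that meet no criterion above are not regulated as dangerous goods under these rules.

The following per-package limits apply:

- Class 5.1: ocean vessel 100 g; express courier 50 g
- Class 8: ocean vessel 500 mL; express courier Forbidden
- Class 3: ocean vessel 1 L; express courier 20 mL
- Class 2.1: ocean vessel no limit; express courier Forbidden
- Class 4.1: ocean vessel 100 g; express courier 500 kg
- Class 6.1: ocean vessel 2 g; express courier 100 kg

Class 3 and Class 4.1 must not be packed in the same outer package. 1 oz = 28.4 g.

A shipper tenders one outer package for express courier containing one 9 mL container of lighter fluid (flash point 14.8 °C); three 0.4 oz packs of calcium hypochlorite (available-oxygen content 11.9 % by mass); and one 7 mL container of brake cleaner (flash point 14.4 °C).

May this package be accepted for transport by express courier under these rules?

Flash point 14.8 °C meets the Class 3 criterion (Flammable Liquid), so the lighter fluid is Class 3.
With available-oxygen content 11.9 % by mass (≥ 8.5 % by mass), the calcium hypochlorite falls in Class 5.1.
Flash point 14.4 °C meets the Class 3 criterion (Flammable Liquid), so the brake cleaner is Class 3.
Class 3 net quantity: 9 mL + 7 mL = 16 mL.
16 mL ≤ 20 mL (express courier limit, Class 3) — within limit.
Class 5.1 quantity: three 0.4 oz packs = 34.08 g.
That is within the Class 5.1 express courier limit of 50 g.
The segregation rule (Class 3 with Class 4.1) does not apply to Class 3 with Class 5.1.
Every hazard class is within its express courier limit and no segregation rule is violated.

Yes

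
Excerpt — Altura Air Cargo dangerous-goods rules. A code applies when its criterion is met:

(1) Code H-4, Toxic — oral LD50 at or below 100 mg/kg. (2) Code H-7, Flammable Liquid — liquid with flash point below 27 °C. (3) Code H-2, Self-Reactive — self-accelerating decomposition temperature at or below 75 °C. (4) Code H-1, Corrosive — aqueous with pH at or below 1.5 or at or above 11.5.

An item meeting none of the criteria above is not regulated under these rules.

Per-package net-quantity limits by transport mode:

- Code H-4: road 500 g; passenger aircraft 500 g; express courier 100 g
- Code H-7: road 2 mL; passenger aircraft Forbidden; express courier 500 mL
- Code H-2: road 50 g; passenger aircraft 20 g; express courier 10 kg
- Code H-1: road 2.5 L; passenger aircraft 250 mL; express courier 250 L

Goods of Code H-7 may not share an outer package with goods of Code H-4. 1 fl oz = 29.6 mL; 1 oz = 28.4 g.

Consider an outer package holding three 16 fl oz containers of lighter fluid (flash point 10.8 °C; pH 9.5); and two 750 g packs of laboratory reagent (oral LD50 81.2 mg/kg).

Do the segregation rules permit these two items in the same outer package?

No

With flash point 10.8 °C (< 27 °C), the lighter fluid falls in Code H-7.
The laboratory reagent has oral LD50 81.2 mg/kg, which is ≤ 100 mg/kg, so it is Code H-4 (Toxic).
Code H-7 and Code H-4 may not share an outer package.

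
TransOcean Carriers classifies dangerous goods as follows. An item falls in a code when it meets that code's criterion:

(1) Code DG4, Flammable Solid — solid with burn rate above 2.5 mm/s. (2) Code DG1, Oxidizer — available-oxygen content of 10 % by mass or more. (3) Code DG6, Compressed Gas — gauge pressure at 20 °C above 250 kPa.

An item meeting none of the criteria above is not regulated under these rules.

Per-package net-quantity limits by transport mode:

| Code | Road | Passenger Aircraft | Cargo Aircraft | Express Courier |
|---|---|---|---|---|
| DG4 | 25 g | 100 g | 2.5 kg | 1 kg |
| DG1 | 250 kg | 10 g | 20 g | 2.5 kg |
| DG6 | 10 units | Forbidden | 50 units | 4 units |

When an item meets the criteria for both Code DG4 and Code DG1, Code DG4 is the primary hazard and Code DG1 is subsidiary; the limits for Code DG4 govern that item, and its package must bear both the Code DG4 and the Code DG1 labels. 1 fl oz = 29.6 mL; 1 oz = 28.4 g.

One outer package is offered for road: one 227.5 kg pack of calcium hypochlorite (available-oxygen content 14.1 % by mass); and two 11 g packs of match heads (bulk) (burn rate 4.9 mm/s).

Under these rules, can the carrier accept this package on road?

Yes

Available-oxygen content 14.1 % by mass meets the Code DG1 criterion (Oxidizer), so the calcium hypochlorite is Code DG1.
Match heads (bulk): burn rate 4.9 mm/s > 2.5 mm/s → Code DG4 (Flammable Solid).
Code DG1 quantity: 227.5 kg.
227.5 kg is within the road limit of 250 kg for Code DG1.
Code DG4 quantity: two 11 g packs = 22 g.
22 g is within the road limit of 25 g for Code DG4.
Every hazard code is within its road limit and no segregation rule is violated.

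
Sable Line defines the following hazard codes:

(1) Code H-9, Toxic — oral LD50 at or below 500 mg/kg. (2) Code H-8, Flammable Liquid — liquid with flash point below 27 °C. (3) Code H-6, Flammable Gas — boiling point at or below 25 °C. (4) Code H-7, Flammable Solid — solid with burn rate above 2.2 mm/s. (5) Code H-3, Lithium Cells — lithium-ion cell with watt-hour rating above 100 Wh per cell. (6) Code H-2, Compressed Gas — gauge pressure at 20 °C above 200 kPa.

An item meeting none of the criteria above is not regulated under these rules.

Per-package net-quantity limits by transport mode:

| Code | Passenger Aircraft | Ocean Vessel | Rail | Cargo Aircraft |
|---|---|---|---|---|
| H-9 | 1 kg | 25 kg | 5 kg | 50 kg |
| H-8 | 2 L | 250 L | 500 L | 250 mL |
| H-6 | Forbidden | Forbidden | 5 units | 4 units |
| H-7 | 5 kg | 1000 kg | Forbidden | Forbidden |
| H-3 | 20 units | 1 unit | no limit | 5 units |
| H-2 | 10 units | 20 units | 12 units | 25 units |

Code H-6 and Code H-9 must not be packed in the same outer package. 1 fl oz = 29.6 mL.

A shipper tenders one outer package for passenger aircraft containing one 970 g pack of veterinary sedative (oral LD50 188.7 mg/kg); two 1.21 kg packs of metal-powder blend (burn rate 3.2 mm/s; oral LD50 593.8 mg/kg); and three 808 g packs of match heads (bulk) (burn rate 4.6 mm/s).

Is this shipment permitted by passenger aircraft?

Yes

With oral LD50 188.7 mg/kg (≤ 500 mg/kg), the veterinary sedative falls in Code H-9.
Burn rate 3.2 mm/s meets the Code H-7 criterion (Flammable Solid), so the metal-powder blend is Code H-7.
Burn rate 4.6 mm/s meets the Code H-7 criterion (Flammable Solid), so the match heads (bulk) are Code H-7.
Total Code H-7: (two 1.21 kg packs = 2.42 kg) + (three 808 g packs = 2.424 kg) = 4.844 kg.
4.844 kg ≤ 5 kg (passenger aircraft limit, Code H-7) — within limit.
Code H-9 quantity: 970 g.
970 g ≤ 1 kg (passenger aircraft limit, Code H-9) — within limit.
The segregation rule (Code H-6 with Code H-9) does not apply to Code H-7 with Code H-9.
Every hazard code is within its passenger aircraft limit and no segregation rule is violated.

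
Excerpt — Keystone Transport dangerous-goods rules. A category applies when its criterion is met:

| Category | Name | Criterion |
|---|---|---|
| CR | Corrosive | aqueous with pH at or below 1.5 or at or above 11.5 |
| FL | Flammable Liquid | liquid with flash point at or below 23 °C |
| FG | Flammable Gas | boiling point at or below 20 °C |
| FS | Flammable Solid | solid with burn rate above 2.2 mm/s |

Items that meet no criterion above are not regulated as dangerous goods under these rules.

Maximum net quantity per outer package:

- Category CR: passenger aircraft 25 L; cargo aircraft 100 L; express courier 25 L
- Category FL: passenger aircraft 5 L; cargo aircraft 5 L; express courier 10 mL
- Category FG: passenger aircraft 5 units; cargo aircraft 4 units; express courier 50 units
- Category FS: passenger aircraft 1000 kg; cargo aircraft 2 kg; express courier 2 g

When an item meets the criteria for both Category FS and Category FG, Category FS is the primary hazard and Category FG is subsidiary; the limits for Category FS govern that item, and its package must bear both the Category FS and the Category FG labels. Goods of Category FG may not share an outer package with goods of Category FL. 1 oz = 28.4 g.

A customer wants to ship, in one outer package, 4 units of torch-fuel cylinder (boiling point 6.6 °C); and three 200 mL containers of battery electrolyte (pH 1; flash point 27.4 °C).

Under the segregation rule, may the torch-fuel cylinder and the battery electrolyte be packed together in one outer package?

The torch-fuel cylinder has boiling point 6.6 °C, which is ≤ 20 °C, so it is Category FG (Flammable Gas).
With pH 1 (≤ 1.5), the battery electrolyte falls in Category CR.
No segregation rule bars Category FG with Category CR.

Yes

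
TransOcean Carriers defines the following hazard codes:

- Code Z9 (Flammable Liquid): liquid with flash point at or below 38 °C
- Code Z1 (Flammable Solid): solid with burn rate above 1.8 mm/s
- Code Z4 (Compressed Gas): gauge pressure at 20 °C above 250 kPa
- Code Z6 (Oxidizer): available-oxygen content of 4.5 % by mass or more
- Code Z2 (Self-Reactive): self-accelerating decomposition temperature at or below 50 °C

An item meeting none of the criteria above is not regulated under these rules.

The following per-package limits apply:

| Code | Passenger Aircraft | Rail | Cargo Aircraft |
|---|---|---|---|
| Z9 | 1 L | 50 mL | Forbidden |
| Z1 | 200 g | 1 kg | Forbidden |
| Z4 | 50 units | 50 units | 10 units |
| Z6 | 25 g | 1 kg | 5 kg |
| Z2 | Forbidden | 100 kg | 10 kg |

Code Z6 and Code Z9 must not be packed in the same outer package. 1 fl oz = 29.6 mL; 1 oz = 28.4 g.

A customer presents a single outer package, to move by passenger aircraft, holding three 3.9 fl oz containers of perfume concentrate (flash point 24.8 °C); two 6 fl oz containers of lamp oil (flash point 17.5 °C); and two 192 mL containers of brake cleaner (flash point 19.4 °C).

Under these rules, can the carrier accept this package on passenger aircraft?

The perfume concentrate has flash point 24.8 °C, which is ≤ 38 °C, so it is Code Z9 (Flammable Liquid).
With flash point 17.5 °C (≤ 38 °C), the lamp oil falls in Code Z9.
The brake cleaner has flash point 19.4 °C, which is ≤ 38 °C, so it is Code Z9 (Flammable Liquid).
Total Code Z9: (three 3.9 fl oz containers = 346.32 mL) + (two 6 fl oz containers = 355.2 mL) + (two 192 mL containers = 384 mL) = 1085.52 mL.
That exceeds the Code Z9 passenger aircraft limit of 1 L.

No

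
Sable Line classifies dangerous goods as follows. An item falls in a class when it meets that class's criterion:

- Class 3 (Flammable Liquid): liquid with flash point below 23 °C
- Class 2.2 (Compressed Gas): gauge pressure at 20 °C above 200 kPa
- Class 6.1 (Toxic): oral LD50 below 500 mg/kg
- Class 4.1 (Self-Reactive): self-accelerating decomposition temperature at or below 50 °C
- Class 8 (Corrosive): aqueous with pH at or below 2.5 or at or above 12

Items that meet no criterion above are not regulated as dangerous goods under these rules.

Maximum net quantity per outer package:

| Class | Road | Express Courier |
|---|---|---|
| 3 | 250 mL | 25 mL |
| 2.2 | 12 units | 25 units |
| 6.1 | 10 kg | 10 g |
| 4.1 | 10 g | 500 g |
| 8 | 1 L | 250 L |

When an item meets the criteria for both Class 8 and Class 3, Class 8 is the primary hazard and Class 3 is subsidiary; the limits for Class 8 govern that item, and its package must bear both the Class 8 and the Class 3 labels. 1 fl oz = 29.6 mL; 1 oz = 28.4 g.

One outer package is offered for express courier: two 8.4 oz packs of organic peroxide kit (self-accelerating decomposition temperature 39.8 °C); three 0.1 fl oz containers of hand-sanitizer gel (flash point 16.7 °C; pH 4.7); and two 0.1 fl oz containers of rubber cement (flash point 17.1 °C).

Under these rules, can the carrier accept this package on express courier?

Yes

With self-accelerating decomposition temperature 39.8 °C (≤ 50 °C), the organic peroxide kit falls in Class 4.1.
Hand-sanitizer gel: flash point 16.7 °C < 23 °C → Class 3 (Flammable Liquid).
Rubber cement: flash point 17.1 °C < 23 °C → Class 3 (Flammable Liquid).
Class 4.1 quantity: two 8.4 oz packs = 477.12 g.
477.12 g is within the express courier limit of 500 g for Class 4.1.
Class 3 net quantity: (three 0.1 fl oz containers = 8.88 mL) + (two 0.1 fl oz containers = 5.92 mL) = 14.8 mL.
That is within the Class 3 express courier limit of 25 mL.
Every hazard class is within its express courier limit and no segregation rule is violated.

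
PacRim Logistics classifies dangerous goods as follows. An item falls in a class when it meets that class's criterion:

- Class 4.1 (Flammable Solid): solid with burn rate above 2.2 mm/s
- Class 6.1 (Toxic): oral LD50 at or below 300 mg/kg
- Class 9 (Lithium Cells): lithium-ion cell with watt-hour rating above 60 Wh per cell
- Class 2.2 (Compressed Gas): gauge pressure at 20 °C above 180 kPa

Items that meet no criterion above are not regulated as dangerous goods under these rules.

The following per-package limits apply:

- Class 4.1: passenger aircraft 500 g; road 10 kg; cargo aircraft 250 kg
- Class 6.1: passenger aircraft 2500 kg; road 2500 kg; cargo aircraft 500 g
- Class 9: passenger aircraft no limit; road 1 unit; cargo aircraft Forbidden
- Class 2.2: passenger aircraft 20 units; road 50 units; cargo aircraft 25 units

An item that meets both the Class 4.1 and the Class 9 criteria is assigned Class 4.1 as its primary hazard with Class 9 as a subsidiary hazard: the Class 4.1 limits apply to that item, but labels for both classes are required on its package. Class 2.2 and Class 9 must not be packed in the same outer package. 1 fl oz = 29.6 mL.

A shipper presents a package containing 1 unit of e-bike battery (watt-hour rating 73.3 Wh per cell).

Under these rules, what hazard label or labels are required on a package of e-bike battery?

Class 9

With watt-hour rating 73.3 Wh per cell (> 60 Wh per cell), the e-bike battery falls in Class 9.
Only the Class 9 label is required.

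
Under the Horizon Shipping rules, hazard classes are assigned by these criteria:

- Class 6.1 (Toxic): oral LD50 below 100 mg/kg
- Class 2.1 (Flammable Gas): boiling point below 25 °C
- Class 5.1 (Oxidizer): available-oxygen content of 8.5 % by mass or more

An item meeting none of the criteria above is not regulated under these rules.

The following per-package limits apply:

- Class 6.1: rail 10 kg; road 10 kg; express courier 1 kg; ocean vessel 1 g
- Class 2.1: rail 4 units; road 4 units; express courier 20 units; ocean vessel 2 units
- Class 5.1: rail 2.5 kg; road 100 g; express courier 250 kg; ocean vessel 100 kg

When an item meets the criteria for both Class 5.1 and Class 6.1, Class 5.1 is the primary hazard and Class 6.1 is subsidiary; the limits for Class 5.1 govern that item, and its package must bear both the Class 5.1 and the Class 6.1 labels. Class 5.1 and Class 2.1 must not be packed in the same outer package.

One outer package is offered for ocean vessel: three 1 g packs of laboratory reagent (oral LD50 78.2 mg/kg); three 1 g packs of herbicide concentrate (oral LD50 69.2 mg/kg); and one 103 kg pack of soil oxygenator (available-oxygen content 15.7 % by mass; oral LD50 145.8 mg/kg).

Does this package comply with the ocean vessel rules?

With oral LD50 78.2 mg/kg (< 100 mg/kg), the laboratory reagent falls in Class 6.1.
Herbicide concentrate: oral LD50 69.2 mg/kg < 100 mg/kg → Class 6.1 (Toxic).
The soil oxygenator has available-oxygen content 15.7 % by mass, which is ≥ 8.5 % by mass, so it is Class 5.1 (Oxidizer).
Total Class 6.1: (three 1 g packs = 3 g) + (three 1 g packs = 3 g) = 6 g.
That exceeds the Class 6.1 ocean vessel limit of 1 g.
Class 5.1 quantity: 103 kg.
103 kg > 100 kg (ocean vessel limit, Class 5.1) — over the limit.
The segregation rule (Class 5.1 with Class 2.1) does not apply to Class 6.1 with Class 5.1.

No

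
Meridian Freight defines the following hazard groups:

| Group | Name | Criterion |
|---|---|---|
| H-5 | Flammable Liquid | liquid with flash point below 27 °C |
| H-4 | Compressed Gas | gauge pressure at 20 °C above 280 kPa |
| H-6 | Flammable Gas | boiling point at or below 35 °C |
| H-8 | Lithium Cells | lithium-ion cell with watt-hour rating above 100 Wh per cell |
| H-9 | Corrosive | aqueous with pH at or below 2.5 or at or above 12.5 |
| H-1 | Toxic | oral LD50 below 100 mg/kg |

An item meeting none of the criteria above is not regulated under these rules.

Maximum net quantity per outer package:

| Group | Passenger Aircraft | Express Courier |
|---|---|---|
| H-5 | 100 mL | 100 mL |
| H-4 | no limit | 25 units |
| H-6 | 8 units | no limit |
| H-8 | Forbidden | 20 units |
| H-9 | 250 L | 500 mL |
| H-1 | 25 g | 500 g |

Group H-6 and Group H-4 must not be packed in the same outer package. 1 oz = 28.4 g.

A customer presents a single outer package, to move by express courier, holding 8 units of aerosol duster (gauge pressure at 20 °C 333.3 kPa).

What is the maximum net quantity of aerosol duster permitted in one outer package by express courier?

25 units

The aerosol duster has gauge pressure at 20 °C 333.3 kPa, which is > 280 kPa, so it is Group H-4 (Compressed Gas).
The express courier limit for Group H-4 is 25 units.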